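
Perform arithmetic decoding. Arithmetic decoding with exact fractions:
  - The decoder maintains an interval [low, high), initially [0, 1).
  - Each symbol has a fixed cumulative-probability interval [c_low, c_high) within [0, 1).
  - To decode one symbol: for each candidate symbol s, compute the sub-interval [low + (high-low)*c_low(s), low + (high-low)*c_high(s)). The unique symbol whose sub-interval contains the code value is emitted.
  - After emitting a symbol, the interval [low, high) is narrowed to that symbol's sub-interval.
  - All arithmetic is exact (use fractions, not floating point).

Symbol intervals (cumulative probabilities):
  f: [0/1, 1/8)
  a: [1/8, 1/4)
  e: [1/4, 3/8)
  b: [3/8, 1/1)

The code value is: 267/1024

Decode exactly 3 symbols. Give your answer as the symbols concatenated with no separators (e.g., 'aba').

Step 1: interval [0/1, 1/1), width = 1/1 - 0/1 = 1/1
  'f': [0/1 + 1/1*0/1, 0/1 + 1/1*1/8) = [0/1, 1/8)
  'a': [0/1 + 1/1*1/8, 0/1 + 1/1*1/4) = [1/8, 1/4)
  'e': [0/1 + 1/1*1/4, 0/1 + 1/1*3/8) = [1/4, 3/8) <- contains code 267/1024
  'b': [0/1 + 1/1*3/8, 0/1 + 1/1*1/1) = [3/8, 1/1)
  emit 'e', narrow to [1/4, 3/8)
Step 2: interval [1/4, 3/8), width = 3/8 - 1/4 = 1/8
  'f': [1/4 + 1/8*0/1, 1/4 + 1/8*1/8) = [1/4, 17/64) <- contains code 267/1024
  'a': [1/4 + 1/8*1/8, 1/4 + 1/8*1/4) = [17/64, 9/32)
  'e': [1/4 + 1/8*1/4, 1/4 + 1/8*3/8) = [9/32, 19/64)
  'b': [1/4 + 1/8*3/8, 1/4 + 1/8*1/1) = [19/64, 3/8)
  emit 'f', narrow to [1/4, 17/64)
Step 3: interval [1/4, 17/64), width = 17/64 - 1/4 = 1/64
  'f': [1/4 + 1/64*0/1, 1/4 + 1/64*1/8) = [1/4, 129/512)
  'a': [1/4 + 1/64*1/8, 1/4 + 1/64*1/4) = [129/512, 65/256)
  'e': [1/4 + 1/64*1/4, 1/4 + 1/64*3/8) = [65/256, 131/512)
  'b': [1/4 + 1/64*3/8, 1/4 + 1/64*1/1) = [131/512, 17/64) <- contains code 267/1024
  emit 'b', narrow to [131/512, 17/64)

Answer: efb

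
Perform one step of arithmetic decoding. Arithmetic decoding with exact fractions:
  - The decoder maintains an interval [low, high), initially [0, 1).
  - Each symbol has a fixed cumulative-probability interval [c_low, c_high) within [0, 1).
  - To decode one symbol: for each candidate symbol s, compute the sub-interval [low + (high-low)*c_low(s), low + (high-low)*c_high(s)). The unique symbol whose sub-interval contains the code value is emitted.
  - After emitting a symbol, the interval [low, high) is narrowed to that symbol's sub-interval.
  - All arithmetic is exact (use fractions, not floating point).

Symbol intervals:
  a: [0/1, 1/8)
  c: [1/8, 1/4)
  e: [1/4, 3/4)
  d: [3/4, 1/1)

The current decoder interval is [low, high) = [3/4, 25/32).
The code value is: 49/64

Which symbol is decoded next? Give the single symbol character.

Interval width = high − low = 25/32 − 3/4 = 1/32
Scaled code = (code − low) / width = (49/64 − 3/4) / 1/32 = 1/2
  a: [0/1, 1/8) 
  c: [1/8, 1/4) 
  e: [1/4, 3/4) ← scaled code falls here ✓
  d: [3/4, 1/1) 

Answer: e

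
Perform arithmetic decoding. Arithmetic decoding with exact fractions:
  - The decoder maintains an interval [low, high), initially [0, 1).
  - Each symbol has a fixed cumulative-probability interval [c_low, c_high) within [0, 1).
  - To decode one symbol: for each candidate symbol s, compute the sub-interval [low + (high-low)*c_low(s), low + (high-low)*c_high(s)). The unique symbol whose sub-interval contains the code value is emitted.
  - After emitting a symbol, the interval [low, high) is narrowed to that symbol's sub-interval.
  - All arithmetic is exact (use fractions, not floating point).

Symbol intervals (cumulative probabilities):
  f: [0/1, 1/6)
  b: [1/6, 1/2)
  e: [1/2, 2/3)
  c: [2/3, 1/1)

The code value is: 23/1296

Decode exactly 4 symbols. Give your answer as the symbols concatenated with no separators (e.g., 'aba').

Answer: ffec

Derivation:
Step 1: interval [0/1, 1/1), width = 1/1 - 0/1 = 1/1
  'f': [0/1 + 1/1*0/1, 0/1 + 1/1*1/6) = [0/1, 1/6) <- contains code 23/1296
  'b': [0/1 + 1/1*1/6, 0/1 + 1/1*1/2) = [1/6, 1/2)
  'e': [0/1 + 1/1*1/2, 0/1 + 1/1*2/3) = [1/2, 2/3)
  'c': [0/1 + 1/1*2/3, 0/1 + 1/1*1/1) = [2/3, 1/1)
  emit 'f', narrow to [0/1, 1/6)
Step 2: interval [0/1, 1/6), width = 1/6 - 0/1 = 1/6
  'f': [0/1 + 1/6*0/1, 0/1 + 1/6*1/6) = [0/1, 1/36) <- contains code 23/1296
  'b': [0/1 + 1/6*1/6, 0/1 + 1/6*1/2) = [1/36, 1/12)
  'e': [0/1 + 1/6*1/2, 0/1 + 1/6*2/3) = [1/12, 1/9)
  'c': [0/1 + 1/6*2/3, 0/1 + 1/6*1/1) = [1/9, 1/6)
  emit 'f', narrow to [0/1, 1/36)
Step 3: interval [0/1, 1/36), width = 1/36 - 0/1 = 1/36
  'f': [0/1 + 1/36*0/1, 0/1 + 1/36*1/6) = [0/1, 1/216)
  'b': [0/1 + 1/36*1/6, 0/1 + 1/36*1/2) = [1/216, 1/72)
  'e': [0/1 + 1/36*1/2, 0/1 + 1/36*2/3) = [1/72, 1/54) <- contains code 23/1296
  'c': [0/1 + 1/36*2/3, 0/1 + 1/36*1/1) = [1/54, 1/36)
  emit 'e', narrow to [1/72, 1/54)
Step 4: interval [1/72, 1/54), width = 1/54 - 1/72 = 1/216
  'f': [1/72 + 1/216*0/1, 1/72 + 1/216*1/6) = [1/72, 19/1296)
  'b': [1/72 + 1/216*1/6, 1/72 + 1/216*1/2) = [19/1296, 7/432)
  'e': [1/72 + 1/216*1/2, 1/72 + 1/216*2/3) = [7/432, 11/648)
  'c': [1/72 + 1/216*2/3, 1/72 + 1/216*1/1) = [11/648, 1/54) <- contains code 23/1296
  emit 'c', narrow to [11/648, 1/54)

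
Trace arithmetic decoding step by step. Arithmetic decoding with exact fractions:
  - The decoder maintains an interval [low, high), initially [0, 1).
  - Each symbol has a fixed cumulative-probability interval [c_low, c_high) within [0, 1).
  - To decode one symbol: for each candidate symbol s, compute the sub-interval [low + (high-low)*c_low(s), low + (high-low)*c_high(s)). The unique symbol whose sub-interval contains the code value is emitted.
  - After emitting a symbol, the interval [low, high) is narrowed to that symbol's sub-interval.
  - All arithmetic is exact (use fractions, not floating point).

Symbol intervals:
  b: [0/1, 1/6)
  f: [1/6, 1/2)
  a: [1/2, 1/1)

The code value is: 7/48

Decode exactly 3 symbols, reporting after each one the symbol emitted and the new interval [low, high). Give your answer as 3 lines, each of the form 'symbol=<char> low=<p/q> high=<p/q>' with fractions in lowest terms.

Answer: symbol=b low=0/1 high=1/6
symbol=a low=1/12 high=1/6
symbol=a low=1/8 high=1/6

Derivation:
Step 1: interval [0/1, 1/1), width = 1/1 - 0/1 = 1/1
  'b': [0/1 + 1/1*0/1, 0/1 + 1/1*1/6) = [0/1, 1/6) <- contains code 7/48
  'f': [0/1 + 1/1*1/6, 0/1 + 1/1*1/2) = [1/6, 1/2)
  'a': [0/1 + 1/1*1/2, 0/1 + 1/1*1/1) = [1/2, 1/1)
  emit 'b', narrow to [0/1, 1/6)
Step 2: interval [0/1, 1/6), width = 1/6 - 0/1 = 1/6
  'b': [0/1 + 1/6*0/1, 0/1 + 1/6*1/6) = [0/1, 1/36)
  'f': [0/1 + 1/6*1/6, 0/1 + 1/6*1/2) = [1/36, 1/12)
  'a': [0/1 + 1/6*1/2, 0/1 + 1/6*1/1) = [1/12, 1/6) <- contains code 7/48
  emit 'a', narrow to [1/12, 1/6)
Step 3: interval [1/12, 1/6), width = 1/6 - 1/12 = 1/12
  'b': [1/12 + 1/12*0/1, 1/12 + 1/12*1/6) = [1/12, 7/72)
  'f': [1/12 + 1/12*1/6, 1/12 + 1/12*1/2) = [7/72, 1/8)
  'a': [1/12 + 1/12*1/2, 1/12 + 1/12*1/1) = [1/8, 1/6) <- contains code 7/48
  emit 'a', narrow to [1/8, 1/6)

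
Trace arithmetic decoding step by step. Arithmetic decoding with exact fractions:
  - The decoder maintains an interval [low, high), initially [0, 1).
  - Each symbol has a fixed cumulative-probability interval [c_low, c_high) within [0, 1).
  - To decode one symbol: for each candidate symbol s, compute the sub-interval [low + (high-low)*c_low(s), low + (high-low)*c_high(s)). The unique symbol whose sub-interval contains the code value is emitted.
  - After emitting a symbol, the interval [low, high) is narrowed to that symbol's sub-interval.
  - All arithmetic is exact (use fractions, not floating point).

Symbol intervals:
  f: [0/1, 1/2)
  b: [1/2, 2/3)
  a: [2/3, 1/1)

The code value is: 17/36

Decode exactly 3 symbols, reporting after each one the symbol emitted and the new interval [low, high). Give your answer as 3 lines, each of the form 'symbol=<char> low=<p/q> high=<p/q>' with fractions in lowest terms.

Answer: symbol=f low=0/1 high=1/2
symbol=a low=1/3 high=1/2
symbol=a low=4/9 high=1/2

Derivation:
Step 1: interval [0/1, 1/1), width = 1/1 - 0/1 = 1/1
  'f': [0/1 + 1/1*0/1, 0/1 + 1/1*1/2) = [0/1, 1/2) <- contains code 17/36
  'b': [0/1 + 1/1*1/2, 0/1 + 1/1*2/3) = [1/2, 2/3)
  'a': [0/1 + 1/1*2/3, 0/1 + 1/1*1/1) = [2/3, 1/1)
  emit 'f', narrow to [0/1, 1/2)
Step 2: interval [0/1, 1/2), width = 1/2 - 0/1 = 1/2
  'f': [0/1 + 1/2*0/1, 0/1 + 1/2*1/2) = [0/1, 1/4)
  'b': [0/1 + 1/2*1/2, 0/1 + 1/2*2/3) = [1/4, 1/3)
  'a': [0/1 + 1/2*2/3, 0/1 + 1/2*1/1) = [1/3, 1/2) <- contains code 17/36
  emit 'a', narrow to [1/3, 1/2)
Step 3: interval [1/3, 1/2), width = 1/2 - 1/3 = 1/6
  'f': [1/3 + 1/6*0/1, 1/3 + 1/6*1/2) = [1/3, 5/12)
  'b': [1/3 + 1/6*1/2, 1/3 + 1/6*2/3) = [5/12, 4/9)
  'a': [1/3 + 1/6*2/3, 1/3 + 1/6*1/1) = [4/9, 1/2) <- contains code 17/36
  emit 'a', narrow to [4/9, 1/2)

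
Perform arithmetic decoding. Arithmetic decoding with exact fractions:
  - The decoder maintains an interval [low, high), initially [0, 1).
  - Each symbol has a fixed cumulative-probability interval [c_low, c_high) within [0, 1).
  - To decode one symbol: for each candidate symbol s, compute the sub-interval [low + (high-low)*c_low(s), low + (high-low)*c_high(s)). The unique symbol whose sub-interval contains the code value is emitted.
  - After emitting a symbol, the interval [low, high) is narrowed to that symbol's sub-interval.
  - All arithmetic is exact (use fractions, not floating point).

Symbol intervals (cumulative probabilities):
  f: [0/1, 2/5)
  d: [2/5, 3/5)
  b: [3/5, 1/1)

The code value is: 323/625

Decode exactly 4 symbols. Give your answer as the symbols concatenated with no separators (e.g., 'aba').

Step 1: interval [0/1, 1/1), width = 1/1 - 0/1 = 1/1
  'f': [0/1 + 1/1*0/1, 0/1 + 1/1*2/5) = [0/1, 2/5)
  'd': [0/1 + 1/1*2/5, 0/1 + 1/1*3/5) = [2/5, 3/5) <- contains code 323/625
  'b': [0/1 + 1/1*3/5, 0/1 + 1/1*1/1) = [3/5, 1/1)
  emit 'd', narrow to [2/5, 3/5)
Step 2: interval [2/5, 3/5), width = 3/5 - 2/5 = 1/5
  'f': [2/5 + 1/5*0/1, 2/5 + 1/5*2/5) = [2/5, 12/25)
  'd': [2/5 + 1/5*2/5, 2/5 + 1/5*3/5) = [12/25, 13/25) <- contains code 323/625
  'b': [2/5 + 1/5*3/5, 2/5 + 1/5*1/1) = [13/25, 3/5)
  emit 'd', narrow to [12/25, 13/25)
Step 3: interval [12/25, 13/25), width = 13/25 - 12/25 = 1/25
  'f': [12/25 + 1/25*0/1, 12/25 + 1/25*2/5) = [12/25, 62/125)
  'd': [12/25 + 1/25*2/5, 12/25 + 1/25*3/5) = [62/125, 63/125)
  'b': [12/25 + 1/25*3/5, 12/25 + 1/25*1/1) = [63/125, 13/25) <- contains code 323/625
  emit 'b', narrow to [63/125, 13/25)
Step 4: interval [63/125, 13/25), width = 13/25 - 63/125 = 2/125
  'f': [63/125 + 2/125*0/1, 63/125 + 2/125*2/5) = [63/125, 319/625)
  'd': [63/125 + 2/125*2/5, 63/125 + 2/125*3/5) = [319/625, 321/625)
  'b': [63/125 + 2/125*3/5, 63/125 + 2/125*1/1) = [321/625, 13/25) <- contains code 323/625
  emit 'b', narrow to [321/625, 13/25)

Answer: ddbb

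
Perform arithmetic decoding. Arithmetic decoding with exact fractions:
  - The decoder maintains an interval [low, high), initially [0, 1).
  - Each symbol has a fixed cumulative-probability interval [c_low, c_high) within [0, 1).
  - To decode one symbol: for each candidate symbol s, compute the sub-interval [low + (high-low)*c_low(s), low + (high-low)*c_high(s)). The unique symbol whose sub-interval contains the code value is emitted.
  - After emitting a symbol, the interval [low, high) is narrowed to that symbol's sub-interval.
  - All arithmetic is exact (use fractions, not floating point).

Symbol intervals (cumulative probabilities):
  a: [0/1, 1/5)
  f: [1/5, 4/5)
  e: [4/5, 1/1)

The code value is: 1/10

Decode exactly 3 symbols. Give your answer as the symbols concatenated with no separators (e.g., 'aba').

Step 1: interval [0/1, 1/1), width = 1/1 - 0/1 = 1/1
  'a': [0/1 + 1/1*0/1, 0/1 + 1/1*1/5) = [0/1, 1/5) <- contains code 1/10
  'f': [0/1 + 1/1*1/5, 0/1 + 1/1*4/5) = [1/5, 4/5)
  'e': [0/1 + 1/1*4/5, 0/1 + 1/1*1/1) = [4/5, 1/1)
  emit 'a', narrow to [0/1, 1/5)
Step 2: interval [0/1, 1/5), width = 1/5 - 0/1 = 1/5
  'a': [0/1 + 1/5*0/1, 0/1 + 1/5*1/5) = [0/1, 1/25)
  'f': [0/1 + 1/5*1/5, 0/1 + 1/5*4/5) = [1/25, 4/25) <- contains code 1/10
  'e': [0/1 + 1/5*4/5, 0/1 + 1/5*1/1) = [4/25, 1/5)
  emit 'f', narrow to [1/25, 4/25)
Step 3: interval [1/25, 4/25), width = 4/25 - 1/25 = 3/25
  'a': [1/25 + 3/25*0/1, 1/25 + 3/25*1/5) = [1/25, 8/125)
  'f': [1/25 + 3/25*1/5, 1/25 + 3/25*4/5) = [8/125, 17/125) <- contains code 1/10
  'e': [1/25 + 3/25*4/5, 1/25 + 3/25*1/1) = [17/125, 4/25)
  emit 'f', narrow to [8/125, 17/125)

Answer: aff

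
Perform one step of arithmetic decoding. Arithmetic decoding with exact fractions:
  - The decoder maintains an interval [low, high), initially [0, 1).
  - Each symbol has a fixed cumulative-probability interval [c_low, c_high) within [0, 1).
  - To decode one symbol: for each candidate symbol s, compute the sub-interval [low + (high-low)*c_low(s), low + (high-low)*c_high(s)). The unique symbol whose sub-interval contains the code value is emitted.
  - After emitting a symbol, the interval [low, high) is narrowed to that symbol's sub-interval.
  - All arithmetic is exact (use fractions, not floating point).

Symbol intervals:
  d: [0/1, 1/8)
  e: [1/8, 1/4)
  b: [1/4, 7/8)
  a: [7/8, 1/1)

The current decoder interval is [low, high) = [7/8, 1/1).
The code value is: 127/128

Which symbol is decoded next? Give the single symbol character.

Answer: a

Derivation:
Interval width = high − low = 1/1 − 7/8 = 1/8
Scaled code = (code − low) / width = (127/128 − 7/8) / 1/8 = 15/16
  d: [0/1, 1/8) 
  e: [1/8, 1/4) 
  b: [1/4, 7/8) 
  a: [7/8, 1/1) ← scaled code falls here ✓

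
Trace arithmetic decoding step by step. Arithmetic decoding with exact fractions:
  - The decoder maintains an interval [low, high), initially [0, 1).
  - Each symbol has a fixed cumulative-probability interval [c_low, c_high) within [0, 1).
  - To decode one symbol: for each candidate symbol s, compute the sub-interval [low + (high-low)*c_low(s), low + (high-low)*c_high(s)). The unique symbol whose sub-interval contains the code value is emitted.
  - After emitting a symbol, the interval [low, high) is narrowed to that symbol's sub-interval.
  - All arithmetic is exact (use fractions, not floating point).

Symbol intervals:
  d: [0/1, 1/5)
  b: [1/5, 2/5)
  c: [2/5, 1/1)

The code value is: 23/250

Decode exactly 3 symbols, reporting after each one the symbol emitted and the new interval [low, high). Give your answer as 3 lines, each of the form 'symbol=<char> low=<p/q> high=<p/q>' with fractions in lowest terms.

Step 1: interval [0/1, 1/1), width = 1/1 - 0/1 = 1/1
  'd': [0/1 + 1/1*0/1, 0/1 + 1/1*1/5) = [0/1, 1/5) <- contains code 23/250
  'b': [0/1 + 1/1*1/5, 0/1 + 1/1*2/5) = [1/5, 2/5)
  'c': [0/1 + 1/1*2/5, 0/1 + 1/1*1/1) = [2/5, 1/1)
  emit 'd', narrow to [0/1, 1/5)
Step 2: interval [0/1, 1/5), width = 1/5 - 0/1 = 1/5
  'd': [0/1 + 1/5*0/1, 0/1 + 1/5*1/5) = [0/1, 1/25)
  'b': [0/1 + 1/5*1/5, 0/1 + 1/5*2/5) = [1/25, 2/25)
  'c': [0/1 + 1/5*2/5, 0/1 + 1/5*1/1) = [2/25, 1/5) <- contains code 23/250
  emit 'c', narrow to [2/25, 1/5)
Step 3: interval [2/25, 1/5), width = 1/5 - 2/25 = 3/25
  'd': [2/25 + 3/25*0/1, 2/25 + 3/25*1/5) = [2/25, 13/125) <- contains code 23/250
  'b': [2/25 + 3/25*1/5, 2/25 + 3/25*2/5) = [13/125, 16/125)
  'c': [2/25 + 3/25*2/5, 2/25 + 3/25*1/1) = [16/125, 1/5)
  emit 'd', narrow to [2/25, 13/125)

Answer: symbol=d low=0/1 high=1/5
symbol=c low=2/25 high=1/5
symbol=d low=2/25 high=13/125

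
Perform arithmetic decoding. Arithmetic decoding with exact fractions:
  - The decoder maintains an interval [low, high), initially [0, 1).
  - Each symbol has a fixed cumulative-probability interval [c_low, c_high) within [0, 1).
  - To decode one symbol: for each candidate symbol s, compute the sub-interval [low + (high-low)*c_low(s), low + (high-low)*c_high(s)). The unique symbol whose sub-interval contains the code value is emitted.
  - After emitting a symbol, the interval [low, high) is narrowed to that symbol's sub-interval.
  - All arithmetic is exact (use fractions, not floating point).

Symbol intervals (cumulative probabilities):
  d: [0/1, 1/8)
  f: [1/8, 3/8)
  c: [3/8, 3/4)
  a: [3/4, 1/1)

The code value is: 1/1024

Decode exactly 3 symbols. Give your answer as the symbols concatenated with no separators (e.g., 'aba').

Answer: ddd

Derivation:
Step 1: interval [0/1, 1/1), width = 1/1 - 0/1 = 1/1
  'd': [0/1 + 1/1*0/1, 0/1 + 1/1*1/8) = [0/1, 1/8) <- contains code 1/1024
  'f': [0/1 + 1/1*1/8, 0/1 + 1/1*3/8) = [1/8, 3/8)
  'c': [0/1 + 1/1*3/8, 0/1 + 1/1*3/4) = [3/8, 3/4)
  'a': [0/1 + 1/1*3/4, 0/1 + 1/1*1/1) = [3/4, 1/1)
  emit 'd', narrow to [0/1, 1/8)
Step 2: interval [0/1, 1/8), width = 1/8 - 0/1 = 1/8
  'd': [0/1 + 1/8*0/1, 0/1 + 1/8*1/8) = [0/1, 1/64) <- contains code 1/1024
  'f': [0/1 + 1/8*1/8, 0/1 + 1/8*3/8) = [1/64, 3/64)
  'c': [0/1 + 1/8*3/8, 0/1 + 1/8*3/4) = [3/64, 3/32)
  'a': [0/1 + 1/8*3/4, 0/1 + 1/8*1/1) = [3/32, 1/8)
  emit 'd', narrow to [0/1, 1/64)
Step 3: interval [0/1, 1/64), width = 1/64 - 0/1 = 1/64
  'd': [0/1 + 1/64*0/1, 0/1 + 1/64*1/8) = [0/1, 1/512) <- contains code 1/1024
  'f': [0/1 + 1/64*1/8, 0/1 + 1/64*3/8) = [1/512, 3/512)
  'c': [0/1 + 1/64*3/8, 0/1 + 1/64*3/4) = [3/512, 3/256)
  'a': [0/1 + 1/64*3/4, 0/1 + 1/64*1/1) = [3/256, 1/64)
  emit 'd', narrow to [0/1, 1/512)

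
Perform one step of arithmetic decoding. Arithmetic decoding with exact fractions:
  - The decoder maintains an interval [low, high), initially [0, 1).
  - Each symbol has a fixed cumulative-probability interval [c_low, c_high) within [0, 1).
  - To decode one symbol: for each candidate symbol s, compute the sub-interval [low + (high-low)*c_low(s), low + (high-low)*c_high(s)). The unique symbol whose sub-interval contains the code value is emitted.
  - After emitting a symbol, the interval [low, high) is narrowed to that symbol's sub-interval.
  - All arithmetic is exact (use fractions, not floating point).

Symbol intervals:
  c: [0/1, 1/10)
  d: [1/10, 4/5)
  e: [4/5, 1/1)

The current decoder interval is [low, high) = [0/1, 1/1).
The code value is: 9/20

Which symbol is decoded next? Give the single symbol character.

Interval width = high − low = 1/1 − 0/1 = 1/1
Scaled code = (code − low) / width = (9/20 − 0/1) / 1/1 = 9/20
  c: [0/1, 1/10) 
  d: [1/10, 4/5) ← scaled code falls here ✓
  e: [4/5, 1/1) 

Answer: d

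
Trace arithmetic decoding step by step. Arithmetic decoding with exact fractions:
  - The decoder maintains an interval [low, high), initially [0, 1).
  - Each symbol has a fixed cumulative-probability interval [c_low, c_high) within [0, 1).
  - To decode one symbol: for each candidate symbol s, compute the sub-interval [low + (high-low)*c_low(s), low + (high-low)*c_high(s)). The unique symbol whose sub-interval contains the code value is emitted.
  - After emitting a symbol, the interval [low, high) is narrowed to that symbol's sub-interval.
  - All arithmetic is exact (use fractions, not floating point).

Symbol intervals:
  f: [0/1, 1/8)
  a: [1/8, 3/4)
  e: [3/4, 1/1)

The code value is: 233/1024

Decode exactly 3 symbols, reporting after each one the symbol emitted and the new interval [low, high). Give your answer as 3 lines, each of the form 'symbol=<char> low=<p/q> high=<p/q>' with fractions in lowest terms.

Step 1: interval [0/1, 1/1), width = 1/1 - 0/1 = 1/1
  'f': [0/1 + 1/1*0/1, 0/1 + 1/1*1/8) = [0/1, 1/8)
  'a': [0/1 + 1/1*1/8, 0/1 + 1/1*3/4) = [1/8, 3/4) <- contains code 233/1024
  'e': [0/1 + 1/1*3/4, 0/1 + 1/1*1/1) = [3/4, 1/1)
  emit 'a', narrow to [1/8, 3/4)
Step 2: interval [1/8, 3/4), width = 3/4 - 1/8 = 5/8
  'f': [1/8 + 5/8*0/1, 1/8 + 5/8*1/8) = [1/8, 13/64)
  'a': [1/8 + 5/8*1/8, 1/8 + 5/8*3/4) = [13/64, 19/32) <- contains code 233/1024
  'e': [1/8 + 5/8*3/4, 1/8 + 5/8*1/1) = [19/32, 3/4)
  emit 'a', narrow to [13/64, 19/32)
Step 3: interval [13/64, 19/32), width = 19/32 - 13/64 = 25/64
  'f': [13/64 + 25/64*0/1, 13/64 + 25/64*1/8) = [13/64, 129/512) <- contains code 233/1024
  'a': [13/64 + 25/64*1/8, 13/64 + 25/64*3/4) = [129/512, 127/256)
  'e': [13/64 + 25/64*3/4, 13/64 + 25/64*1/1) = [127/256, 19/32)
  emit 'f', narrow to [13/64, 129/512)

Answer: symbol=a low=1/8 high=3/4
symbol=a low=13/64 high=19/32
symbol=f low=13/64 high=129/512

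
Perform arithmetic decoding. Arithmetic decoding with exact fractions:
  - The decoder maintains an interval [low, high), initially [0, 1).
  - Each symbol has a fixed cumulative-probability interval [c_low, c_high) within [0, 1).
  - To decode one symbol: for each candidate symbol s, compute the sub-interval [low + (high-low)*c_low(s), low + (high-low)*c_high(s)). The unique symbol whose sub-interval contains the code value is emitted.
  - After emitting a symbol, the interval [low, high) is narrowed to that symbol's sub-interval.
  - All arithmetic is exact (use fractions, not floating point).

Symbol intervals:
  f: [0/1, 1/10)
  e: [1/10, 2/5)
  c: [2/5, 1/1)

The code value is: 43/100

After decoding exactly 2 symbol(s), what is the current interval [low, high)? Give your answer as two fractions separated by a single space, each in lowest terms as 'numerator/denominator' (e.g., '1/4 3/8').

Step 1: interval [0/1, 1/1), width = 1/1 - 0/1 = 1/1
  'f': [0/1 + 1/1*0/1, 0/1 + 1/1*1/10) = [0/1, 1/10)
  'e': [0/1 + 1/1*1/10, 0/1 + 1/1*2/5) = [1/10, 2/5)
  'c': [0/1 + 1/1*2/5, 0/1 + 1/1*1/1) = [2/5, 1/1) <- contains code 43/100
  emit 'c', narrow to [2/5, 1/1)
Step 2: interval [2/5, 1/1), width = 1/1 - 2/5 = 3/5
  'f': [2/5 + 3/5*0/1, 2/5 + 3/5*1/10) = [2/5, 23/50) <- contains code 43/100
  'e': [2/5 + 3/5*1/10, 2/5 + 3/5*2/5) = [23/50, 16/25)
  'c': [2/5 + 3/5*2/5, 2/5 + 3/5*1/1) = [16/25, 1/1)
  emit 'f', narrow to [2/5, 23/50)

Answer: 2/5 23/50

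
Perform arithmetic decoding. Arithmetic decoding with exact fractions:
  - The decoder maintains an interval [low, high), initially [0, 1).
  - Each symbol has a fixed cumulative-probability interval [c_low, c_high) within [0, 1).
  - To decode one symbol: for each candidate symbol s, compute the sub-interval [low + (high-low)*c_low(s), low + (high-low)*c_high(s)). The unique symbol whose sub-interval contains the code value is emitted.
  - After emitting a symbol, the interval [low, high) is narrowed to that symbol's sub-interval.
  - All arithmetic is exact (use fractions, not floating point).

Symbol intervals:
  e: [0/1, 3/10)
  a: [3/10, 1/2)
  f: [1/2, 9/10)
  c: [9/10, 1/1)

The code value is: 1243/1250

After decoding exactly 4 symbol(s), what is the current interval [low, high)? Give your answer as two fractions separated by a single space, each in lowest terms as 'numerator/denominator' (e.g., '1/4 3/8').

Answer: 497/500 2487/2500

Derivation:
Step 1: interval [0/1, 1/1), width = 1/1 - 0/1 = 1/1
  'e': [0/1 + 1/1*0/1, 0/1 + 1/1*3/10) = [0/1, 3/10)
  'a': [0/1 + 1/1*3/10, 0/1 + 1/1*1/2) = [3/10, 1/2)
  'f': [0/1 + 1/1*1/2, 0/1 + 1/1*9/10) = [1/2, 9/10)
  'c': [0/1 + 1/1*9/10, 0/1 + 1/1*1/1) = [9/10, 1/1) <- contains code 1243/1250
  emit 'c', narrow to [9/10, 1/1)
Step 2: interval [9/10, 1/1), width = 1/1 - 9/10 = 1/10
  'e': [9/10 + 1/10*0/1, 9/10 + 1/10*3/10) = [9/10, 93/100)
  'a': [9/10 + 1/10*3/10, 9/10 + 1/10*1/2) = [93/100, 19/20)
  'f': [9/10 + 1/10*1/2, 9/10 + 1/10*9/10) = [19/20, 99/100)
  'c': [9/10 + 1/10*9/10, 9/10 + 1/10*1/1) = [99/100, 1/1) <- contains code 1243/1250
  emit 'c', narrow to [99/100, 1/1)
Step 3: interval [99/100, 1/1), width = 1/1 - 99/100 = 1/100
  'e': [99/100 + 1/100*0/1, 99/100 + 1/100*3/10) = [99/100, 993/1000)
  'a': [99/100 + 1/100*3/10, 99/100 + 1/100*1/2) = [993/1000, 199/200) <- contains code 1243/1250
  'f': [99/100 + 1/100*1/2, 99/100 + 1/100*9/10) = [199/200, 999/1000)
  'c': [99/100 + 1/100*9/10, 99/100 + 1/100*1/1) = [999/1000, 1/1)
  emit 'a', narrow to [993/1000, 199/200)
Step 4: interval [993/1000, 199/200), width = 199/200 - 993/1000 = 1/500
  'e': [993/1000 + 1/500*0/1, 993/1000 + 1/500*3/10) = [993/1000, 621/625)
  'a': [993/1000 + 1/500*3/10, 993/1000 + 1/500*1/2) = [621/625, 497/500)
  'f': [993/1000 + 1/500*1/2, 993/1000 + 1/500*9/10) = [497/500, 2487/2500) <- contains code 1243/1250
  'c': [993/1000 + 1/500*9/10, 993/1000 + 1/500*1/1) = [2487/2500, 199/200)
  emit 'f', narrow to [497/500, 2487/2500)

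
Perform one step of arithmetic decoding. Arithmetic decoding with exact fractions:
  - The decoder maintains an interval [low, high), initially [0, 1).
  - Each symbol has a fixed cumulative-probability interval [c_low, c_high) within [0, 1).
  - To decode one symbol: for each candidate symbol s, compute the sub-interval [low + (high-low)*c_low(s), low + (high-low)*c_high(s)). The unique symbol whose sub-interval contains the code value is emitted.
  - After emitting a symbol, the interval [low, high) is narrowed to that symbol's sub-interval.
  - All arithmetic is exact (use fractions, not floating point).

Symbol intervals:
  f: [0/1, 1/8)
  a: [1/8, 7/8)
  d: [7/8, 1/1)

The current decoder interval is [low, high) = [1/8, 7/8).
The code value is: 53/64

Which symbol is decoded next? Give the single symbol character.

Answer: d

Derivation:
Interval width = high − low = 7/8 − 1/8 = 3/4
Scaled code = (code − low) / width = (53/64 − 1/8) / 3/4 = 15/16
  f: [0/1, 1/8) 
  a: [1/8, 7/8) 
  d: [7/8, 1/1) ← scaled code falls here ✓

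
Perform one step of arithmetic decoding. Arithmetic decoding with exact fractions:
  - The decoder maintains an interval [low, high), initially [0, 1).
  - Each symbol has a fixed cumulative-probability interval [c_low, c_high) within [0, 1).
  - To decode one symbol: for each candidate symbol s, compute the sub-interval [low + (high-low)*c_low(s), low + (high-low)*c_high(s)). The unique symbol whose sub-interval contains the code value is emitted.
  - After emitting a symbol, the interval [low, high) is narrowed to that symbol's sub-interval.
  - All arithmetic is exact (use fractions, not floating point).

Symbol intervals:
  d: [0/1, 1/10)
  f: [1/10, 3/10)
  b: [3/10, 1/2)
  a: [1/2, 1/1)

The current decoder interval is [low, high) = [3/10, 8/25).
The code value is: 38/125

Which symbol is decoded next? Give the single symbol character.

Answer: f

Derivation:
Interval width = high − low = 8/25 − 3/10 = 1/50
Scaled code = (code − low) / width = (38/125 − 3/10) / 1/50 = 1/5
  d: [0/1, 1/10) 
  f: [1/10, 3/10) ← scaled code falls here ✓
  b: [3/10, 1/2) 
  a: [1/2, 1/1) 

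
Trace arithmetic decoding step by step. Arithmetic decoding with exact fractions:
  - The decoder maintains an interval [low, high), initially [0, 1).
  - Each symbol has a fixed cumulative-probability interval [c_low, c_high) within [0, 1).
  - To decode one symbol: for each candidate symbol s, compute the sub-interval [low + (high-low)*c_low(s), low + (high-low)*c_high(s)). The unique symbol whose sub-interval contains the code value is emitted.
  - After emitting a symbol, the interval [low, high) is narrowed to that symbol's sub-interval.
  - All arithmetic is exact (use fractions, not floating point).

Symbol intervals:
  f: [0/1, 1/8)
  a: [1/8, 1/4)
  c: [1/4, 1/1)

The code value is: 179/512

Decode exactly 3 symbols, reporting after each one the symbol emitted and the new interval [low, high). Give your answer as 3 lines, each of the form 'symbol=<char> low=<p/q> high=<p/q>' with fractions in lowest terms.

Step 1: interval [0/1, 1/1), width = 1/1 - 0/1 = 1/1
  'f': [0/1 + 1/1*0/1, 0/1 + 1/1*1/8) = [0/1, 1/8)
  'a': [0/1 + 1/1*1/8, 0/1 + 1/1*1/4) = [1/8, 1/4)
  'c': [0/1 + 1/1*1/4, 0/1 + 1/1*1/1) = [1/4, 1/1) <- contains code 179/512
  emit 'c', narrow to [1/4, 1/1)
Step 2: interval [1/4, 1/1), width = 1/1 - 1/4 = 3/4
  'f': [1/4 + 3/4*0/1, 1/4 + 3/4*1/8) = [1/4, 11/32)
  'a': [1/4 + 3/4*1/8, 1/4 + 3/4*1/4) = [11/32, 7/16) <- contains code 179/512
  'c': [1/4 + 3/4*1/4, 1/4 + 3/4*1/1) = [7/16, 1/1)
  emit 'a', narrow to [11/32, 7/16)
Step 3: interval [11/32, 7/16), width = 7/16 - 11/32 = 3/32
  'f': [11/32 + 3/32*0/1, 11/32 + 3/32*1/8) = [11/32, 91/256) <- contains code 179/512
  'a': [11/32 + 3/32*1/8, 11/32 + 3/32*1/4) = [91/256, 47/128)
  'c': [11/32 + 3/32*1/4, 11/32 + 3/32*1/1) = [47/128, 7/16)
  emit 'f', narrow to [11/32, 91/256)

Answer: symbol=c low=1/4 high=1/1
symbol=a low=11/32 high=7/16
symbol=f low=11/32 high=91/256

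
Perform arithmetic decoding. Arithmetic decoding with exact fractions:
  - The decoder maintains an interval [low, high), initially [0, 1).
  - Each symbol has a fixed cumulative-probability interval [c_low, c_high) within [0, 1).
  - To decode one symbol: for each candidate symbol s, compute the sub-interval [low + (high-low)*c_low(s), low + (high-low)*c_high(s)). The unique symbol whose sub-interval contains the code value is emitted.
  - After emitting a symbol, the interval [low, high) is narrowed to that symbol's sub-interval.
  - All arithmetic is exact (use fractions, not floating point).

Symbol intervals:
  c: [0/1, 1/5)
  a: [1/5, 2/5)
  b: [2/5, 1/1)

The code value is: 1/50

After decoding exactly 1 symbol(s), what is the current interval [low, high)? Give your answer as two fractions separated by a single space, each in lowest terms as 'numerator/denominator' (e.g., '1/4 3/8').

Step 1: interval [0/1, 1/1), width = 1/1 - 0/1 = 1/1
  'c': [0/1 + 1/1*0/1, 0/1 + 1/1*1/5) = [0/1, 1/5) <- contains code 1/50
  'a': [0/1 + 1/1*1/5, 0/1 + 1/1*2/5) = [1/5, 2/5)
  'b': [0/1 + 1/1*2/5, 0/1 + 1/1*1/1) = [2/5, 1/1)
  emit 'c', narrow to [0/1, 1/5)

Answer: 0/1 1/5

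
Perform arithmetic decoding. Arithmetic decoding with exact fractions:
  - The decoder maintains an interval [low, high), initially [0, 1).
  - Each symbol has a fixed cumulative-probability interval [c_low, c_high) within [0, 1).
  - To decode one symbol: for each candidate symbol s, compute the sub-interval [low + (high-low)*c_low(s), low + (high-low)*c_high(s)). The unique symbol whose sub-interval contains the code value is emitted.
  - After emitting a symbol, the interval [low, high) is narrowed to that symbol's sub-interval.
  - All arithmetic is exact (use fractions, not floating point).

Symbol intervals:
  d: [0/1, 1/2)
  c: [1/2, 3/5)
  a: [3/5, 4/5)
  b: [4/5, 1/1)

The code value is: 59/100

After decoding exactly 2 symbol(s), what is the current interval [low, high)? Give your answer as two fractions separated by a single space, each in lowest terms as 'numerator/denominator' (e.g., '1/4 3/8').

Answer: 29/50 3/5

Derivation:
Step 1: interval [0/1, 1/1), width = 1/1 - 0/1 = 1/1
  'd': [0/1 + 1/1*0/1, 0/1 + 1/1*1/2) = [0/1, 1/2)
  'c': [0/1 + 1/1*1/2, 0/1 + 1/1*3/5) = [1/2, 3/5) <- contains code 59/100
  'a': [0/1 + 1/1*3/5, 0/1 + 1/1*4/5) = [3/5, 4/5)
  'b': [0/1 + 1/1*4/5, 0/1 + 1/1*1/1) = [4/5, 1/1)
  emit 'c', narrow to [1/2, 3/5)
Step 2: interval [1/2, 3/5), width = 3/5 - 1/2 = 1/10
  'd': [1/2 + 1/10*0/1, 1/2 + 1/10*1/2) = [1/2, 11/20)
  'c': [1/2 + 1/10*1/2, 1/2 + 1/10*3/5) = [11/20, 14/25)
  'a': [1/2 + 1/10*3/5, 1/2 + 1/10*4/5) = [14/25, 29/50)
  'b': [1/2 + 1/10*4/5, 1/2 + 1/10*1/1) = [29/50, 3/5) <- contains code 59/100
  emit 'b', narrow to [29/50, 3/5)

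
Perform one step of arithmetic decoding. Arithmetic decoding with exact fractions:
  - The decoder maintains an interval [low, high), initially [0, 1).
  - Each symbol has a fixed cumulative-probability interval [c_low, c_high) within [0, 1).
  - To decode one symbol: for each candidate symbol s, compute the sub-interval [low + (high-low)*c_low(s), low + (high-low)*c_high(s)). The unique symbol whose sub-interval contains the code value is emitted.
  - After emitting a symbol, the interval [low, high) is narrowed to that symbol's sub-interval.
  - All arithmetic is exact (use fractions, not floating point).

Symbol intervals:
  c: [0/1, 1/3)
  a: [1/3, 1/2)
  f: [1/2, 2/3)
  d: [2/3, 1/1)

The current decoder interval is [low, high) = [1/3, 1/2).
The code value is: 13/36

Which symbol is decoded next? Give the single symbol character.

Answer: c

Derivation:
Interval width = high − low = 1/2 − 1/3 = 1/6
Scaled code = (code − low) / width = (13/36 − 1/3) / 1/6 = 1/6
  c: [0/1, 1/3) ← scaled code falls here ✓
  a: [1/3, 1/2) 
  f: [1/2, 2/3) 
  d: [2/3, 1/1) 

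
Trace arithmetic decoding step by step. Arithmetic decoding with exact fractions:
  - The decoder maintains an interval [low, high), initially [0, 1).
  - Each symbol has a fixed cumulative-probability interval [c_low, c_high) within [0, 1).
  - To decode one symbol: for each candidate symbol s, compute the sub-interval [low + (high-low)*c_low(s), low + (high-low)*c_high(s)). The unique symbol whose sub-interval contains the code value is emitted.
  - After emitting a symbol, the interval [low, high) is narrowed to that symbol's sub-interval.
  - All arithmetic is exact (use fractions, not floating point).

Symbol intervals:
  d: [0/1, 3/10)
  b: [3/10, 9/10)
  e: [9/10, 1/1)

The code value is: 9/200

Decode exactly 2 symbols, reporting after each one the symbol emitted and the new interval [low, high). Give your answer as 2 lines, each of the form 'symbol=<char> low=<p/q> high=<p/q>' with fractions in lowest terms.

Step 1: interval [0/1, 1/1), width = 1/1 - 0/1 = 1/1
  'd': [0/1 + 1/1*0/1, 0/1 + 1/1*3/10) = [0/1, 3/10) <- contains code 9/200
  'b': [0/1 + 1/1*3/10, 0/1 + 1/1*9/10) = [3/10, 9/10)
  'e': [0/1 + 1/1*9/10, 0/1 + 1/1*1/1) = [9/10, 1/1)
  emit 'd', narrow to [0/1, 3/10)
Step 2: interval [0/1, 3/10), width = 3/10 - 0/1 = 3/10
  'd': [0/1 + 3/10*0/1, 0/1 + 3/10*3/10) = [0/1, 9/100) <- contains code 9/200
  'b': [0/1 + 3/10*3/10, 0/1 + 3/10*9/10) = [9/100, 27/100)
  'e': [0/1 + 3/10*9/10, 0/1 + 3/10*1/1) = [27/100, 3/10)
  emit 'd', narrow to [0/1, 9/100)

Answer: symbol=d low=0/1 high=3/10
symbol=d low=0/1 high=9/100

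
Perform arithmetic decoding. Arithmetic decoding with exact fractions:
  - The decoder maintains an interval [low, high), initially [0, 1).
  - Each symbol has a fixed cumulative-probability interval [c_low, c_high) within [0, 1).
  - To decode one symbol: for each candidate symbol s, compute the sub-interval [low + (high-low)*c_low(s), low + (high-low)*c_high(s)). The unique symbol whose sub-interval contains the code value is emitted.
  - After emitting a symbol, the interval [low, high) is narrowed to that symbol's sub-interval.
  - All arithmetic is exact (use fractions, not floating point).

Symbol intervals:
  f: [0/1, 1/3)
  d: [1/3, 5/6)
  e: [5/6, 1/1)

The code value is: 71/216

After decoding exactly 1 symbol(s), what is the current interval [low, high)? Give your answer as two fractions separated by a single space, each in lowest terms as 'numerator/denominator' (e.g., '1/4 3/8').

Answer: 0/1 1/3

Derivation:
Step 1: interval [0/1, 1/1), width = 1/1 - 0/1 = 1/1
  'f': [0/1 + 1/1*0/1, 0/1 + 1/1*1/3) = [0/1, 1/3) <- contains code 71/216
  'd': [0/1 + 1/1*1/3, 0/1 + 1/1*5/6) = [1/3, 5/6)
  'e': [0/1 + 1/1*5/6, 0/1 + 1/1*1/1) = [5/6, 1/1)
  emit 'f', narrow to [0/1, 1/3)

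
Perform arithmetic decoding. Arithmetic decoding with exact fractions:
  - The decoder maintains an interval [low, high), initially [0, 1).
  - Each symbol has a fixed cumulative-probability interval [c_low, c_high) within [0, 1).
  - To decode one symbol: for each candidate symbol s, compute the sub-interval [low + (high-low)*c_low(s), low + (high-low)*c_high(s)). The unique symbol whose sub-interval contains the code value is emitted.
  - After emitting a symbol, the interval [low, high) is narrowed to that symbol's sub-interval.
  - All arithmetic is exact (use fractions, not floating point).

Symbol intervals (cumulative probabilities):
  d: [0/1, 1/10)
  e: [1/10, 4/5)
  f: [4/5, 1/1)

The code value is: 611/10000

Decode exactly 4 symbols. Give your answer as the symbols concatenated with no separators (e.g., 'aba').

Step 1: interval [0/1, 1/1), width = 1/1 - 0/1 = 1/1
  'd': [0/1 + 1/1*0/1, 0/1 + 1/1*1/10) = [0/1, 1/10) <- contains code 611/10000
  'e': [0/1 + 1/1*1/10, 0/1 + 1/1*4/5) = [1/10, 4/5)
  'f': [0/1 + 1/1*4/5, 0/1 + 1/1*1/1) = [4/5, 1/1)
  emit 'd', narrow to [0/1, 1/10)
Step 2: interval [0/1, 1/10), width = 1/10 - 0/1 = 1/10
  'd': [0/1 + 1/10*0/1, 0/1 + 1/10*1/10) = [0/1, 1/100)
  'e': [0/1 + 1/10*1/10, 0/1 + 1/10*4/5) = [1/100, 2/25) <- contains code 611/10000
  'f': [0/1 + 1/10*4/5, 0/1 + 1/10*1/1) = [2/25, 1/10)
  emit 'e', narrow to [1/100, 2/25)
Step 3: interval [1/100, 2/25), width = 2/25 - 1/100 = 7/100
  'd': [1/100 + 7/100*0/1, 1/100 + 7/100*1/10) = [1/100, 17/1000)
  'e': [1/100 + 7/100*1/10, 1/100 + 7/100*4/5) = [17/1000, 33/500) <- contains code 611/10000
  'f': [1/100 + 7/100*4/5, 1/100 + 7/100*1/1) = [33/500, 2/25)
  emit 'e', narrow to [17/1000, 33/500)
Step 4: interval [17/1000, 33/500), width = 33/500 - 17/1000 = 49/1000
  'd': [17/1000 + 49/1000*0/1, 17/1000 + 49/1000*1/10) = [17/1000, 219/10000)
  'e': [17/1000 + 49/1000*1/10, 17/1000 + 49/1000*4/5) = [219/10000, 281/5000)
  'f': [17/1000 + 49/1000*4/5, 17/1000 + 49/1000*1/1) = [281/5000, 33/500) <- contains code 611/10000
  emit 'f', narrow to [281/5000, 33/500)

Answer: deef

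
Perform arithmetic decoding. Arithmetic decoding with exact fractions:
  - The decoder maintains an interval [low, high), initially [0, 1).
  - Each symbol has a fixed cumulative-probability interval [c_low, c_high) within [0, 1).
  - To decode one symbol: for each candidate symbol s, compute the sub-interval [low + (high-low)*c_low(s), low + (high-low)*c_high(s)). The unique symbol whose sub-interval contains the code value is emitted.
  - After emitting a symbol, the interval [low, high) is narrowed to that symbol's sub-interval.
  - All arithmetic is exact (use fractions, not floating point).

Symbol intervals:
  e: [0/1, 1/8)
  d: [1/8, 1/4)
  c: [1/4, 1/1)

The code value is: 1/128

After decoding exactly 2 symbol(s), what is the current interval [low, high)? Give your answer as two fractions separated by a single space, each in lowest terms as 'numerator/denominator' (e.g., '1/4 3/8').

Step 1: interval [0/1, 1/1), width = 1/1 - 0/1 = 1/1
  'e': [0/1 + 1/1*0/1, 0/1 + 1/1*1/8) = [0/1, 1/8) <- contains code 1/128
  'd': [0/1 + 1/1*1/8, 0/1 + 1/1*1/4) = [1/8, 1/4)
  'c': [0/1 + 1/1*1/4, 0/1 + 1/1*1/1) = [1/4, 1/1)
  emit 'e', narrow to [0/1, 1/8)
Step 2: interval [0/1, 1/8), width = 1/8 - 0/1 = 1/8
  'e': [0/1 + 1/8*0/1, 0/1 + 1/8*1/8) = [0/1, 1/64) <- contains code 1/128
  'd': [0/1 + 1/8*1/8, 0/1 + 1/8*1/4) = [1/64, 1/32)
  'c': [0/1 + 1/8*1/4, 0/1 + 1/8*1/1) = [1/32, 1/8)
  emit 'e', narrow to [0/1, 1/64)

Answer: 0/1 1/64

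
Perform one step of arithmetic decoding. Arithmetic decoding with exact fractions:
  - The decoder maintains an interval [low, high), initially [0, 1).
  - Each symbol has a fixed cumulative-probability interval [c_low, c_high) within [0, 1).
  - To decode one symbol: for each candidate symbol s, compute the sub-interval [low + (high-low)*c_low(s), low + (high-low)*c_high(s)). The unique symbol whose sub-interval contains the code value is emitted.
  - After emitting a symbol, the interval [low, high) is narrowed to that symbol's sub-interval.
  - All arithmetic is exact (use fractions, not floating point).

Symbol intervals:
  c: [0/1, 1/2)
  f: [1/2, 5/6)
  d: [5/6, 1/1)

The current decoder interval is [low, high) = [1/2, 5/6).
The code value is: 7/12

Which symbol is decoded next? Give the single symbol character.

Answer: c

Derivation:
Interval width = high − low = 5/6 − 1/2 = 1/3
Scaled code = (code − low) / width = (7/12 − 1/2) / 1/3 = 1/4
  c: [0/1, 1/2) ← scaled code falls here ✓
  f: [1/2, 5/6) 
  d: [5/6, 1/1) 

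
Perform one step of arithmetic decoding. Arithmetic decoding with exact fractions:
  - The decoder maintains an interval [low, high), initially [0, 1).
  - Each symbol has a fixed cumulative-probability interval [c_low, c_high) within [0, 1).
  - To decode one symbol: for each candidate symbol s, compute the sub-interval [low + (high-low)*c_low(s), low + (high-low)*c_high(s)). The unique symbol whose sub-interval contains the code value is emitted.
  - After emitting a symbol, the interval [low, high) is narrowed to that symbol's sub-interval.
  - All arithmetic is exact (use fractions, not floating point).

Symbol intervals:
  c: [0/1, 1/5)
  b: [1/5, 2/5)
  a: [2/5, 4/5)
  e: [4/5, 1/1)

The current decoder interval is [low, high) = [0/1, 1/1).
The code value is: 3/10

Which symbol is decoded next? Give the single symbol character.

Answer: b

Derivation:
Interval width = high − low = 1/1 − 0/1 = 1/1
Scaled code = (code − low) / width = (3/10 − 0/1) / 1/1 = 3/10
  c: [0/1, 1/5) 
  b: [1/5, 2/5) ← scaled code falls here ✓
  a: [2/5, 4/5) 
  e: [4/5, 1/1) 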